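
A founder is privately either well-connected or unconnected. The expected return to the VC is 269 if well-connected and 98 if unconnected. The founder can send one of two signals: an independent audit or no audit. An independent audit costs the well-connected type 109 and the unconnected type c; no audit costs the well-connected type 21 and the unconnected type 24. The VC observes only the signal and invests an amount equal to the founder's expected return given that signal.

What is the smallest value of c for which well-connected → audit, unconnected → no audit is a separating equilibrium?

195

Under separation: audit → well-connected (pays 269); no audit → unconnected (pays 98).
Well-connected: 269 − 109 = 160 ≥ 98 − 21 = 77. Holds regardless of c. ✓
Unconnected: 98 − 24 ≥ 269 − c, so c ≥ 269 − 74 = 195.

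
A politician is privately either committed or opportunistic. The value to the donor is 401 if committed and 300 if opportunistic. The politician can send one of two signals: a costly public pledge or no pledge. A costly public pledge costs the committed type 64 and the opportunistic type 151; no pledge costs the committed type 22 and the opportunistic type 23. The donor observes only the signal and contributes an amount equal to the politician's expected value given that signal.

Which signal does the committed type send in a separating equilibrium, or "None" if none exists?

pledge

Try committed → pledge, opportunistic → no pledge:
  If types separate, pledge earns payment 401 and no pledge earns 300.
  Committed: pledge gives 401 − 64 = 337; no pledge gives 300 − 22 = 278. No deviation. ✓
  Opportunistic: no pledge gives 300 − 23 = 277; pledge gives 401 − 151 = 250. No deviation. ✓
Both hold — the committed type sends pledge.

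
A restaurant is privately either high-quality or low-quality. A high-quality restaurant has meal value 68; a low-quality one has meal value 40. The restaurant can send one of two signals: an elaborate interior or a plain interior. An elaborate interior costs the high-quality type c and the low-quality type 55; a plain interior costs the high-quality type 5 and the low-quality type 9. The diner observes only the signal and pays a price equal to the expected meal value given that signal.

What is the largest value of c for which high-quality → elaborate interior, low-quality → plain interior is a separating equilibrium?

Under separation: elaborate interior → high-quality (pays 68); plain interior → low-quality (pays 40).
Low-quality: 40 − 9 = 31 ≥ 68 − 55 = 13. Holds regardless of c. ✓
High-quality: 68 − c ≥ 40 − 5, so c ≤ 68 − 35 = 33.

33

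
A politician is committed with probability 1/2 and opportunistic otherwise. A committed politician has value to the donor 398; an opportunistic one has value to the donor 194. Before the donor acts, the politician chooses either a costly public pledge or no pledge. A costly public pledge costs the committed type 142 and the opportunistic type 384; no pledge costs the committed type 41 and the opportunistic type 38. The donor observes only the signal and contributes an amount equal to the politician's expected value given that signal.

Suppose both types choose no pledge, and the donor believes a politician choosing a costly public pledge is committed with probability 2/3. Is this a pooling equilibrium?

Yes

On the equilibrium path (no pledge) the donor holds the prior 1/2 and pays 1/2·398 + 1/2·194 = 296. Off-path (pledge) belief 2/3 gives 2/3·398 + 1/3·194 = 330.
Committed: no pledge gives 296 − 41 = 255; pledge gives 330 − 142 = 188. Stays. ✓
Opportunistic: no pledge gives 296 − 38 = 258; pledge gives 330 − 384 = -54. Stays. ✓
Beliefs are Bayes-consistent on-path and both types best-respond.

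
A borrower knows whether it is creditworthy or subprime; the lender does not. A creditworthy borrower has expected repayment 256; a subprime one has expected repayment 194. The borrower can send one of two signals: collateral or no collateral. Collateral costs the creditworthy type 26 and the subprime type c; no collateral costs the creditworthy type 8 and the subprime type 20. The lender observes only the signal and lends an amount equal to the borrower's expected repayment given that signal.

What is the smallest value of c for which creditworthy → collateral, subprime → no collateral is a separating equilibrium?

Under separation: collateral → creditworthy (pays 256); no collateral → subprime (pays 194).
Creditworthy: 256 − 26 = 230 ≥ 194 − 8 = 186. Holds regardless of c. ✓
Subprime: 194 − 20 ≥ 256 − c, so c ≥ 256 − 174 = 82.

82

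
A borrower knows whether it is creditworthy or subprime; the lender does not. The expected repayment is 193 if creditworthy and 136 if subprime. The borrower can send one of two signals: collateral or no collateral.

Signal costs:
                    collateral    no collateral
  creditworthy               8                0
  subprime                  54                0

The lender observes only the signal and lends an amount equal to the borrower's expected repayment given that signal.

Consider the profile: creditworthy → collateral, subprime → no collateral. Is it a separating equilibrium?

Under separation the lender infers type exactly: collateral → creditworthy (pays 193), no collateral → subprime (pays 136).
Creditworthy: collateral gives 193 − 8 = 185; no collateral gives 136 − 0 = 136. No deviation. ✓
Subprime: no collateral gives 136 − 0 = 136; collateral gives 193 − 54 = 139. Would deviate. ✗

No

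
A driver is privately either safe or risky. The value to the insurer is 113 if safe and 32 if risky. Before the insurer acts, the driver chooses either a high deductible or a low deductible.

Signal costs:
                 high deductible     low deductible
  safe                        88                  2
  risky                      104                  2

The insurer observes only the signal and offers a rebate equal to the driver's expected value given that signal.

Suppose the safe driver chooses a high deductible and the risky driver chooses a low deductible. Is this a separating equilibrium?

No

If types separate, high deductible earns payment 113 and low deductible earns 32.
Safe: high deductible gives 113 − 88 = 25; low deductible gives 32 − 2 = 30. Would deviate. ✗
Risky: low deductible gives 32 − 2 = 30; high deductible gives 113 − 104 = 9. No deviation. ✓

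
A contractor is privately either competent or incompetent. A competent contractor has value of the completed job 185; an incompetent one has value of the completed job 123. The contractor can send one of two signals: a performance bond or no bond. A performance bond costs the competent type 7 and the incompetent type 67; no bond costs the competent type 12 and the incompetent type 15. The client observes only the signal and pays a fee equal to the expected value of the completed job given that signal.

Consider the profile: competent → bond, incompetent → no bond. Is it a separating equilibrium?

Under separation the client infers type exactly: bond → competent (pays 185), no bond → incompetent (pays 123).
Competent: bond gives 185 − 7 = 178; no bond gives 123 − 12 = 111. No deviation. ✓
Incompetent: no bond gives 123 − 15 = 108; bond gives 185 − 67 = 118. Would deviate. ✗

No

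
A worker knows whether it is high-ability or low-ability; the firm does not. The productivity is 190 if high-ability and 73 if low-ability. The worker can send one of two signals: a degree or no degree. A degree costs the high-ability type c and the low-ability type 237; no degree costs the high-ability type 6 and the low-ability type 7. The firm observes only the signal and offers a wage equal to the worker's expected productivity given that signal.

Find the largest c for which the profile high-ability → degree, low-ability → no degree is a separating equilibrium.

123

Under separation: degree → high-ability (pays 190); no degree → low-ability (pays 73).
Low-ability: 73 − 7 = 66 ≥ 190 − 237 = -47. Holds regardless of c. ✓
High-ability: 190 − c ≥ 73 − 6, so c ≤ 190 − 67 = 123.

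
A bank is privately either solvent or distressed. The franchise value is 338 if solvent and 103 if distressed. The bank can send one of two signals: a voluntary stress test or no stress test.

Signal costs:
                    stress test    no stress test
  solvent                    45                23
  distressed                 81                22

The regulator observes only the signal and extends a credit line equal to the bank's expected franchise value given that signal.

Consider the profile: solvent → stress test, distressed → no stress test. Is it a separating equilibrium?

No

Under separation the regulator infers type exactly: stress test → solvent (pays 338), no stress test → distressed (pays 103).
Solvent: stress test gives 338 − 45 = 293; no stress test gives 103 − 23 = 80. No deviation. ✓
Distressed: no stress test gives 103 − 22 = 81; stress test gives 338 − 81 = 257. Would deviate. ✗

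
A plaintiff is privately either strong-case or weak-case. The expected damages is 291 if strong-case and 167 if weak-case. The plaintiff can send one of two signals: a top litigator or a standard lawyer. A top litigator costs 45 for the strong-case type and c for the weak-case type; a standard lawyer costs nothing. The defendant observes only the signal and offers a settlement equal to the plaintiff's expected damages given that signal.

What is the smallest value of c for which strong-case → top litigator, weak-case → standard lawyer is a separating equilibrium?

Under separation: top litigator → strong-case (pays 291); standard lawyer → weak-case (pays 167).
Strong-case: 291 − 45 = 246 ≥ 167 − 0 = 167. Holds regardless of c. ✓
Weak-case: 167 − 0 ≥ 291 − c, so c ≥ 291 − 167 = 124.

124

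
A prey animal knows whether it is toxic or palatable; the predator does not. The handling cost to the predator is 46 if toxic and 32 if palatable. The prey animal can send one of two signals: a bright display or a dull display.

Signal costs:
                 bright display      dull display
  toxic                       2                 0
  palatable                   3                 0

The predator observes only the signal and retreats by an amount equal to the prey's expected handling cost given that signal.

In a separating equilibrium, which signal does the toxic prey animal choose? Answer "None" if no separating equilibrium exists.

Try toxic → bright display, palatable → dull display:
  Under separation the predator infers type exactly: bright display → toxic (pays 46), dull display → palatable (pays 32).
  Toxic: bright display gives 46 − 2 = 44; dull display gives 32 − 0 = 32. No deviation. ✓
  Palatable: dull display gives 32 − 0 = 32; bright display gives 46 − 3 = 43. Would deviate. ✗
Try toxic → dull display, palatable → bright display:
  Under separation the predator infers type exactly: dull display → toxic (pays 46), bright display → palatable (pays 32).
  Toxic: dull display gives 46 − 0 = 46; bright display gives 32 − 2 = 30. No deviation. ✓
  Palatable: bright display gives 32 − 3 = 29; dull display gives 46 − 0 = 46. Would deviate. ✗
Neither assignment is incentive-compatible.

None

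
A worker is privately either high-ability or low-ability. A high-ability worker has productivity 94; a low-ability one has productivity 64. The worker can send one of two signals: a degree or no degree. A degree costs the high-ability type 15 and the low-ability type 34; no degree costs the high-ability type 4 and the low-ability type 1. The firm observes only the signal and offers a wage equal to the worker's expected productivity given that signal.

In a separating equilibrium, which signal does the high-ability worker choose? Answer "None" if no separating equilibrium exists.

degree

Try high-ability → degree, low-ability → no degree:
  If types separate, degree earns payment 94 and no degree earns 64.
  High-ability: degree gives 94 − 15 = 79; no degree gives 64 − 4 = 60. No deviation. ✓
  Low-ability: no degree gives 64 − 1 = 63; degree gives 94 − 34 = 60. No deviation. ✓
Both hold — the high-ability type sends degree.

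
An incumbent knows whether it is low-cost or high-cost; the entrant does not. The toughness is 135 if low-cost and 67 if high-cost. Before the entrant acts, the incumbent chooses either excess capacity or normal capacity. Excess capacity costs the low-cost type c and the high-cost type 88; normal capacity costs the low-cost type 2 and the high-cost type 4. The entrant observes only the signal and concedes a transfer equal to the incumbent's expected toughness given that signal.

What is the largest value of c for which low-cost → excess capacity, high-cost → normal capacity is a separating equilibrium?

Under separation: excess capacity → low-cost (pays 135); normal capacity → high-cost (pays 67).
High-cost: 67 − 4 = 63 ≥ 135 − 88 = 47. Holds regardless of c. ✓
Low-cost: 135 − c ≥ 67 − 2, so c ≤ 135 − 65 = 70.

70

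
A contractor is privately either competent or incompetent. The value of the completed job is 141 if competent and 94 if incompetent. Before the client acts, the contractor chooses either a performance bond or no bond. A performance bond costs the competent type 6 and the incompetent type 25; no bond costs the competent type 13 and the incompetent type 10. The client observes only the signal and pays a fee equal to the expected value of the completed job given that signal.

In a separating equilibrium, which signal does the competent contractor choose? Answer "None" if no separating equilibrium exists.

Try competent → bond, incompetent → no bond:
  If types separate, bond earns payment 141 and no bond earns 94.
  Competent: bond gives 141 − 6 = 135; no bond gives 94 − 13 = 81. No deviation. ✓
  Incompetent: no bond gives 94 − 10 = 84; bond gives 141 − 25 = 116. Would deviate. ✗
Try competent → no bond, incompetent → bond:
  If types separate, no bond earns payment 141 and bond earns 94.
  Competent: no bond gives 141 − 13 = 128; bond gives 94 − 6 = 88. No deviation. ✓
  Incompetent: bond gives 94 − 25 = 69; no bond gives 141 − 10 = 131. Would deviate. ✗
Neither assignment is incentive-compatible.

None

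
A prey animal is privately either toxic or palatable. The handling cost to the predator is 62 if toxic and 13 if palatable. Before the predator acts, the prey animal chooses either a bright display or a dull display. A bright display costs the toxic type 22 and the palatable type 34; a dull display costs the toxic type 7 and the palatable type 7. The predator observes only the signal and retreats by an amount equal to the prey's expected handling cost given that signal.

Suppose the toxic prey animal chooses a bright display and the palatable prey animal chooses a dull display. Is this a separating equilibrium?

If types separate, bright display earns payment 62 and dull display earns 13.
Toxic: bright display gives 62 − 22 = 40; dull display gives 13 − 7 = 6. No deviation. ✓
Palatable: dull display gives 13 − 7 = 6; bright display gives 62 − 34 = 28. Would deviate. ✗

No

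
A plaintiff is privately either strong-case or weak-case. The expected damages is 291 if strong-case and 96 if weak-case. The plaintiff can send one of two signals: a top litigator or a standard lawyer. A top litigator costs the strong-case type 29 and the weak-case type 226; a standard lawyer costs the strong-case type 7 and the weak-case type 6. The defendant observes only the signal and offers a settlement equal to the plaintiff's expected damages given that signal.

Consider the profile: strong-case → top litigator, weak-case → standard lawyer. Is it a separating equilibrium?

Yes

If types separate, top litigator earns payment 291 and standard lawyer earns 96.
Strong-case: top litigator gives 291 − 29 = 262; standard lawyer gives 96 − 7 = 89. No deviation. ✓
Weak-case: standard lawyer gives 96 − 6 = 90; top litigator gives 291 − 226 = 65. No deviation. ✓
Both incentive constraints hold.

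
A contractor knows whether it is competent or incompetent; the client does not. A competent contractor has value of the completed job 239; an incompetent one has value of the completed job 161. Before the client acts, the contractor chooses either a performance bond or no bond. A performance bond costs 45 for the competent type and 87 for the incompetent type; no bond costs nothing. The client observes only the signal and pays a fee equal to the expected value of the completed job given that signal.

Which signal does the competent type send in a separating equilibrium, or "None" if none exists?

bond

Try competent → bond, incompetent → no bond:
  If types separate, bond earns payment 239 and no bond earns 161.
  Competent: bond gives 239 − 45 = 194; no bond gives 161 − 0 = 161. No deviation. ✓
  Incompetent: no bond gives 161 − 0 = 161; bond gives 239 − 87 = 152. No deviation. ✓
Both hold — the competent type sends bond.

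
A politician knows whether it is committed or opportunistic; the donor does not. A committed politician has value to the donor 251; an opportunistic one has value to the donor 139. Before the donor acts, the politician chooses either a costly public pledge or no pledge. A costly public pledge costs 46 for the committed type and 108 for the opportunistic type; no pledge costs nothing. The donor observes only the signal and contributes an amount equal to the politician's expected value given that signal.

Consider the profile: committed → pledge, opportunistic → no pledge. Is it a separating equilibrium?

No

If types separate, pledge earns payment 251 and no pledge earns 139.
Committed: pledge gives 251 − 46 = 205; no pledge gives 139 − 0 = 139. No deviation. ✓
Opportunistic: no pledge gives 139 − 0 = 139; pledge gives 251 − 108 = 143. Would deviate. ✗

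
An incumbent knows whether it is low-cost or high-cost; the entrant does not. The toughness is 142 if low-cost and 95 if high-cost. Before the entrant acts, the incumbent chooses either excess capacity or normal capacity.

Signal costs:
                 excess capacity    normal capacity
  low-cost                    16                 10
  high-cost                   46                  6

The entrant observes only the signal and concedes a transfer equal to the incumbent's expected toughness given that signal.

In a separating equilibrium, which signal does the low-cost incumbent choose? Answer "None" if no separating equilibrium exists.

Try low-cost → excess capacity, high-cost → normal capacity:
  Under separation the entrant infers type exactly: excess capacity → low-cost (pays 142), normal capacity → high-cost (pays 95).
  Low-cost: excess capacity gives 142 − 16 = 126; normal capacity gives 95 − 10 = 85. No deviation. ✓
  High-cost: normal capacity gives 95 − 6 = 89; excess capacity gives 142 − 46 = 96. Would deviate. ✗
Try low-cost → normal capacity, high-cost → excess capacity:
  Under separation the entrant infers type exactly: normal capacity → low-cost (pays 142), excess capacity → high-cost (pays 95).
  Low-cost: normal capacity gives 142 − 10 = 132; excess capacity gives 95 − 16 = 79. No deviation. ✓
  High-cost: excess capacity gives 95 − 46 = 49; normal capacity gives 142 − 6 = 136. Would deviate. ✗
Neither assignment is incentive-compatible.

None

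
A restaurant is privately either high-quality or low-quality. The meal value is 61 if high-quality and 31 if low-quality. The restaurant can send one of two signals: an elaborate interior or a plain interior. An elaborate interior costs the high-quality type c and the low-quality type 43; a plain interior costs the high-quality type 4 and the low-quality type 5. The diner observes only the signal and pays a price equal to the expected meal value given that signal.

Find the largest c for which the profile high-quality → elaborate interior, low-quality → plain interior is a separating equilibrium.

Under separation: elaborate interior → high-quality (pays 61); plain interior → low-quality (pays 31).
Low-quality: 31 − 5 = 26 ≥ 61 − 43 = 18. Holds regardless of c. ✓
High-quality: 61 − c ≥ 31 − 4, so c ≤ 61 − 27 = 34.

34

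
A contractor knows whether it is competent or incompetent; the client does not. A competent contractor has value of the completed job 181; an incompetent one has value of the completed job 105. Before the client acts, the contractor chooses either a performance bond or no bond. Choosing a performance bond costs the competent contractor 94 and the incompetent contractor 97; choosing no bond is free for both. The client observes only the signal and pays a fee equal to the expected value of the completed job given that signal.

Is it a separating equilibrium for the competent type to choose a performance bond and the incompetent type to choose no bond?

No

Under separation the client infers type exactly: bond → competent (pays 181), no bond → incompetent (pays 105).
Competent: bond gives 181 − 94 = 87; no bond gives 105 − 0 = 105. Would deviate. ✗
Incompetent: no bond gives 105 − 0 = 105; bond gives 181 − 97 = 84. No deviation. ✓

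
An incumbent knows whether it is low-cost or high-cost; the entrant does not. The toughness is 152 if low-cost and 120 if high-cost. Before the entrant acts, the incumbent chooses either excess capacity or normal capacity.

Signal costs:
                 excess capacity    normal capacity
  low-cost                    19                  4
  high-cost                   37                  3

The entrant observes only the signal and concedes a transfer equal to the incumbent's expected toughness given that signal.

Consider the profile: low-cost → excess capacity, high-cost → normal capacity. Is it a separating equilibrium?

Yes

Under separation the entrant infers type exactly: excess capacity → low-cost (pays 152), normal capacity → high-cost (pays 120).
Low-cost: excess capacity gives 152 − 19 = 133; normal capacity gives 120 − 4 = 116. No deviation. ✓
High-cost: normal capacity gives 120 − 3 = 117; excess capacity gives 152 − 37 = 115. No deviation. ✓
Neither type gains from mimicking the other.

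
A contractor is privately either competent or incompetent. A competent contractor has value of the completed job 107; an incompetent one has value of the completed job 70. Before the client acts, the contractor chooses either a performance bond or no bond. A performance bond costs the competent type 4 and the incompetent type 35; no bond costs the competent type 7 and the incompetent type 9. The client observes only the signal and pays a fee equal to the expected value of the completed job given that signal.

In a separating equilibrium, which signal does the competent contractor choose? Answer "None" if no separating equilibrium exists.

None

Try competent → bond, incompetent → no bond:
  If types separate, bond earns payment 107 and no bond earns 70.
  Competent: bond gives 107 − 4 = 103; no bond gives 70 − 7 = 63. No deviation. ✓
  Incompetent: no bond gives 70 − 9 = 61; bond gives 107 − 35 = 72. Would deviate. ✗
Try competent → no bond, incompetent → bond:
  If types separate, no bond earns payment 107 and bond earns 70.
  Competent: no bond gives 107 − 7 = 100; bond gives 70 − 4 = 66. No deviation. ✓
  Incompetent: bond gives 70 − 35 = 35; no bond gives 107 − 9 = 98. Would deviate. ✗
Neither assignment is incentive-compatible.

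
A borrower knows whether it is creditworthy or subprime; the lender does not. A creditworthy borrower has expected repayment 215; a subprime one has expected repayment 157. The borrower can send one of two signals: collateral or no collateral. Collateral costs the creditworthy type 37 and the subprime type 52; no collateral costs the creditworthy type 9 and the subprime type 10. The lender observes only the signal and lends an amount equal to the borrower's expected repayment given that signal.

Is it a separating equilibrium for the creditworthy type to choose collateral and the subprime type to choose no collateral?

No

If types separate, collateral earns payment 215 and no collateral earns 157.
Creditworthy: collateral gives 215 − 37 = 178; no collateral gives 157 − 9 = 148. No deviation. ✓
Subprime: no collateral gives 157 − 10 = 147; collateral gives 215 − 52 = 163. Would deviate. ✗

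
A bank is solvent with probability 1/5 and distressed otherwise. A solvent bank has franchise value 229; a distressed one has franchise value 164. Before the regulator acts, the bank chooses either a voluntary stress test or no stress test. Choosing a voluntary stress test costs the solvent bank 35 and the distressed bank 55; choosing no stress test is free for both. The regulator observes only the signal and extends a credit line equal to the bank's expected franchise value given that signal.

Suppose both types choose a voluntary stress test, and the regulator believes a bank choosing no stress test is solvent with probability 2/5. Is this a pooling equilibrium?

On the equilibrium path (stress test) the regulator holds the prior 1/5 and pays 1/5·229 + 4/5·164 = 177. Off-path (no stress test) belief 2/5 gives 2/5·229 + 3/5·164 = 190.
Solvent: stress test gives 177 − 35 = 142; no stress test gives 190 − 0 = 190. Deviates. ✗
Distressed: stress test gives 177 − 55 = 122; no stress test gives 190 − 0 = 190. Deviates. ✗

No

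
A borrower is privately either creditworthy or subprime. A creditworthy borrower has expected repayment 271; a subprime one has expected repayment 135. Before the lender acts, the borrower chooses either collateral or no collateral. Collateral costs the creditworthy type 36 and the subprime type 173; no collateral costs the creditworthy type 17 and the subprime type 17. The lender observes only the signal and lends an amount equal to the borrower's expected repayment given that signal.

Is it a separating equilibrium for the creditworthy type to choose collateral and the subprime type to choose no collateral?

If types separate, collateral earns payment 271 and no collateral earns 135.
Creditworthy: collateral gives 271 − 36 = 235; no collateral gives 135 − 17 = 118. No deviation. ✓
Subprime: no collateral gives 135 − 17 = 118; collateral gives 271 − 173 = 98. No deviation. ✓
Neither type gains from mimicking the other.

Yes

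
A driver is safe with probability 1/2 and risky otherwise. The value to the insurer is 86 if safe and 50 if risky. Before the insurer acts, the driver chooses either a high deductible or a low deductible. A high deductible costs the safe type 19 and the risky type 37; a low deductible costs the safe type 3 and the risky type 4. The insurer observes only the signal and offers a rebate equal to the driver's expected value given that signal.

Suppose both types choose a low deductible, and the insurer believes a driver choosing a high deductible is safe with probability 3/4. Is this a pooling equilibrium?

Yes

At the pooled signal (low deductible) the insurer holds the prior 1/2 and pays 1/2·86 + 1/2·50 = 68. Off-path (high deductible) belief 3/4 gives 3/4·86 + 1/4·50 = 77.
Safe: low deductible gives 68 − 3 = 65; high deductible gives 77 − 19 = 58. Stays. ✓
Risky: low deductible gives 68 − 4 = 64; high deductible gives 77 − 37 = 40. Stays. ✓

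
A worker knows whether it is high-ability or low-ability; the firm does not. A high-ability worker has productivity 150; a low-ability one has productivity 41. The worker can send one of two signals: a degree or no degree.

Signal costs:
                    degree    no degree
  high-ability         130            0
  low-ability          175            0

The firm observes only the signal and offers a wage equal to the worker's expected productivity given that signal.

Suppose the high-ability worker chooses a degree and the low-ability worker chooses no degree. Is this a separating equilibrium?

No

If types separate, degree earns payment 150 and no degree earns 41.
High-ability: degree gives 150 − 130 = 20; no degree gives 41 − 0 = 41. Would deviate. ✗
Low-ability: no degree gives 41 − 0 = 41; degree gives 150 − 175 = -25. No deviation. ✓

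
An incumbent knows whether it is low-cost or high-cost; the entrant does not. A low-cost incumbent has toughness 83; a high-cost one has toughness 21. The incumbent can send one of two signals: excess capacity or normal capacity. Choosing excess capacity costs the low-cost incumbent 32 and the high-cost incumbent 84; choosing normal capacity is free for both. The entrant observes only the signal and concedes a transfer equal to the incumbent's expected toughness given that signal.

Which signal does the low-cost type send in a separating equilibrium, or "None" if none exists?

Try low-cost → excess capacity, high-cost → normal capacity:
  If types separate, excess capacity earns payment 83 and normal capacity earns 21.
  Low-cost: excess capacity gives 83 − 32 = 51; normal capacity gives 21 − 0 = 21. No deviation. ✓
  High-cost: normal capacity gives 21 − 0 = 21; excess capacity gives 83 − 84 = -1. No deviation. ✓
Both hold — the low-cost type sends excess capacity.

excess capacity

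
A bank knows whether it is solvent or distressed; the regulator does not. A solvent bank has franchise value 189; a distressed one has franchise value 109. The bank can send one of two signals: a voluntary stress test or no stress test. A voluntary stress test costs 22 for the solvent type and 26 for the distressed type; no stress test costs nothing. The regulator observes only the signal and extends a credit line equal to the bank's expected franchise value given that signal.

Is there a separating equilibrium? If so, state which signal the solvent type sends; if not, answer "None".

Try solvent → stress test, distressed → no stress test:
  If types separate, stress test earns payment 189 and no stress test earns 109.
  Solvent: stress test gives 189 − 22 = 167; no stress test gives 109 − 0 = 109. No deviation. ✓
  Distressed: no stress test gives 109 − 0 = 109; stress test gives 189 − 26 = 163. Would deviate. ✗
Try solvent → no stress test, distressed → stress test:
  If types separate, no stress test earns payment 189 and stress test earns 109.
  Solvent: no stress test gives 189 − 0 = 189; stress test gives 109 − 22 = 87. No deviation. ✓
  Distressed: stress test gives 109 − 26 = 83; no stress test gives 189 − 0 = 189. Would deviate. ✗
Neither assignment is incentive-compatible.

None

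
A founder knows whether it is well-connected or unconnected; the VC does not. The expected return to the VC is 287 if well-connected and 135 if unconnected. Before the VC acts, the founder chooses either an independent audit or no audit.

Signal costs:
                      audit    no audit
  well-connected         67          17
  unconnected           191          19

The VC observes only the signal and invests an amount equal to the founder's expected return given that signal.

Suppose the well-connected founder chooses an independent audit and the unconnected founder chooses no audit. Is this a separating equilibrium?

Yes

If types separate, audit earns payment 287 and no audit earns 135.
Well-connected: audit gives 287 − 67 = 220; no audit gives 135 − 17 = 118. No deviation. ✓
Unconnected: no audit gives 135 − 19 = 116; audit gives 287 − 191 = 96. No deviation. ✓
Both incentive constraints hold.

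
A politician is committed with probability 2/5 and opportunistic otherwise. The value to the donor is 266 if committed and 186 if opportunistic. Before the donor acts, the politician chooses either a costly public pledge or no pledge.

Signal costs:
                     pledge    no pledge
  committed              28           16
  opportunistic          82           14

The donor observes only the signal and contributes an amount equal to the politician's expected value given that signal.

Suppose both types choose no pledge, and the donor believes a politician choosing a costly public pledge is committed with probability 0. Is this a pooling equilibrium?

At the pooled signal (no pledge) the donor holds the prior 2/5 and pays 2/5·266 + 3/5·186 = 218. Off-path (pledge) belief 0 gives 0·266 + 1·186 = 186.
Committed: no pledge gives 218 − 16 = 202; pledge gives 186 − 28 = 158. Stays. ✓
Opportunistic: no pledge gives 218 − 14 = 204; pledge gives 186 − 82 = 104. Stays. ✓

Yes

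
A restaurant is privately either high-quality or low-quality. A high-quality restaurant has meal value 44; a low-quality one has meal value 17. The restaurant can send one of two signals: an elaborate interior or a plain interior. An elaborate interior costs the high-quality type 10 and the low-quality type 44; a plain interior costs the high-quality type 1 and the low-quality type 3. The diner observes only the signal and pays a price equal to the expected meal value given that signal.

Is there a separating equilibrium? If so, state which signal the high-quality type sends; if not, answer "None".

elaborate interior

Try high-quality → elaborate interior, low-quality → plain interior:
  If types separate, elaborate interior earns payment 44 and plain interior earns 17.
  High-quality: elaborate interior gives 44 − 10 = 34; plain interior gives 17 − 1 = 16. No deviation. ✓
  Low-quality: plain interior gives 17 − 3 = 14; elaborate interior gives 44 − 44 = 0. No deviation. ✓
Both hold — the high-quality type sends elaborate interior.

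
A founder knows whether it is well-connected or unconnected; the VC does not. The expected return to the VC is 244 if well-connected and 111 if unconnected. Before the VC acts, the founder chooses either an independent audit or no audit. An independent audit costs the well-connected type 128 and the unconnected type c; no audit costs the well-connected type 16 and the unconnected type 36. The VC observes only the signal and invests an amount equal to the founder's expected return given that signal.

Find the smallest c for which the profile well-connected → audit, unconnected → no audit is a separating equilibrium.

Under separation: audit → well-connected (pays 244); no audit → unconnected (pays 111).
Well-connected: 244 − 128 = 116 ≥ 111 − 16 = 95. Holds regardless of c. ✓
Unconnected: 111 − 36 ≥ 244 − c, so c ≥ 244 − 75 = 169.

169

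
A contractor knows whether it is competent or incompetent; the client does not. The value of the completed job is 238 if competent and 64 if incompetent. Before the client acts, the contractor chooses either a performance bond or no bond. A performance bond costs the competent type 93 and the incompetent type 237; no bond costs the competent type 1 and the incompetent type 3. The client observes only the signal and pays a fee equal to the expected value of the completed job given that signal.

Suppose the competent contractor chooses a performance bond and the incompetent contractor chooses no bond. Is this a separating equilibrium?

Yes

If types separate, bond earns payment 238 and no bond earns 64.
Competent: bond gives 238 − 93 = 145; no bond gives 64 − 1 = 63. No deviation. ✓
Incompetent: no bond gives 64 − 3 = 61; bond gives 238 − 237 = 1. No deviation. ✓
Both incentive constraints hold.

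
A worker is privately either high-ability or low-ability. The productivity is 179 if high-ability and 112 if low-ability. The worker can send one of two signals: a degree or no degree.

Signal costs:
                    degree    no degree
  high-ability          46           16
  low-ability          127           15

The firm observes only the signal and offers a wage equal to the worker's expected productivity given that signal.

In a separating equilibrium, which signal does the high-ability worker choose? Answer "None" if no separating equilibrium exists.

degree

Try high-ability → degree, low-ability → no degree:
  Under separation the firm infers type exactly: degree → high-ability (pays 179), no degree → low-ability (pays 112).
  High-ability: degree gives 179 − 46 = 133; no degree gives 112 − 16 = 96. No deviation. ✓
  Low-ability: no degree gives 112 − 15 = 97; degree gives 179 − 127 = 52. No deviation. ✓
Both hold — the high-ability type sends degree.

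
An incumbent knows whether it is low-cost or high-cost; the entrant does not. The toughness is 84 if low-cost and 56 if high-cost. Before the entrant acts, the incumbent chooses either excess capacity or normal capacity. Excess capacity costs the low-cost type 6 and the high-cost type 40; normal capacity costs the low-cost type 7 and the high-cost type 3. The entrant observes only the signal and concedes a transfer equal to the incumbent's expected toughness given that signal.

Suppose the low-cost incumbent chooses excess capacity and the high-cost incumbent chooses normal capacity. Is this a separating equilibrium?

If types separate, excess capacity earns payment 84 and normal capacity earns 56.
Low-cost: excess capacity gives 84 − 6 = 78; normal capacity gives 56 − 7 = 49. No deviation. ✓
High-cost: normal capacity gives 56 − 3 = 53; excess capacity gives 84 − 40 = 44. No deviation. ✓
Neither type gains from mimicking the other.

Yes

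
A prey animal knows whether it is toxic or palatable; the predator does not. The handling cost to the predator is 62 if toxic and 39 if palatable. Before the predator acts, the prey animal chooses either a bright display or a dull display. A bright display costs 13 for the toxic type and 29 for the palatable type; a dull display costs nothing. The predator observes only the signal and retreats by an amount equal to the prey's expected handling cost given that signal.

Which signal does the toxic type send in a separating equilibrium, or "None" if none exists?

bright display

Try toxic → bright display, palatable → dull display:
  Under separation the predator infers type exactly: bright display → toxic (pays 62), dull display → palatable (pays 39).
  Toxic: bright display gives 62 − 13 = 49; dull display gives 39 − 0 = 39. No deviation. ✓
  Palatable: dull display gives 39 − 0 = 39; bright display gives 62 − 29 = 33. No deviation. ✓
Both hold — the toxic type sends bright display.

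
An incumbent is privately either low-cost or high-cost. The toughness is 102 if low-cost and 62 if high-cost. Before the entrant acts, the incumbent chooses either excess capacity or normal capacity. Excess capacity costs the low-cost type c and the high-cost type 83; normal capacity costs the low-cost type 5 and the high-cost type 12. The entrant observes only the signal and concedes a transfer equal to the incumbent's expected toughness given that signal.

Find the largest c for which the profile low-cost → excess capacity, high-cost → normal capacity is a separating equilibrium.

45

Under separation: excess capacity → low-cost (pays 102); normal capacity → high-cost (pays 62).
High-cost: 62 − 12 = 50 ≥ 102 − 83 = 19. Holds regardless of c. ✓
Low-cost: 102 − c ≥ 62 − 5, so c ≤ 102 − 57 = 45.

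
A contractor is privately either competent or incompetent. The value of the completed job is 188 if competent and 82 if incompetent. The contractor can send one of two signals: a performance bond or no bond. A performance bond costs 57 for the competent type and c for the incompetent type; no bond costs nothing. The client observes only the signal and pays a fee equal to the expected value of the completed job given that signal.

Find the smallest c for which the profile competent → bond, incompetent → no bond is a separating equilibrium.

Under separation: bond → competent (pays 188); no bond → incompetent (pays 82).
Competent: 188 − 57 = 131 ≥ 82 − 0 = 82. Holds regardless of c. ✓
Incompetent: 82 − 0 ≥ 188 − c, so c ≥ 188 − 82 = 106.

106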